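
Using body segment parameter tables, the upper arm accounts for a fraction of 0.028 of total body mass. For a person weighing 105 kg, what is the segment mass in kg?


m_segment = body_mass * fraction
m_segment = 105 * 0.028
m_segment = 2.9400


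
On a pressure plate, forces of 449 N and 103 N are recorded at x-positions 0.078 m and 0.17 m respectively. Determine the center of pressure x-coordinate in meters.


COP_x = (F1*x1 + F2*x2) / (F1 + F2)
COP_x = (449*0.078 + 103*0.17) / (449 + 103)
Numerator = 52.5320
Denominator = 552
COP_x = 0.0952


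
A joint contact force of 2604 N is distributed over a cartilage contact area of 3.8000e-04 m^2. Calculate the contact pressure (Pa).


P = F / A
P = 2604 / 3.8000e-04
P = 6.8526e+06


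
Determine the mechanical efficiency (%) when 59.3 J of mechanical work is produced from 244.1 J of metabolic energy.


eta = (W_mech / E_meta) * 100
eta = (59.3 / 244.1) * 100
ratio = 0.2429
eta = 24.2933


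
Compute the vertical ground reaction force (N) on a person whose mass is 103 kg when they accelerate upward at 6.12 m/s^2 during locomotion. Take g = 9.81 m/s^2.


GRF = m * (g + a)
GRF = 103 * (9.81 + 6.12)
GRF = 103 * 15.9300
GRF = 1640.7900


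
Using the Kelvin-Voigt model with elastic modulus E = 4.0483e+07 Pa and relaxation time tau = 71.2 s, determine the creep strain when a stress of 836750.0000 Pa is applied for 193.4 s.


epsilon(t) = (sigma/E) * (1 - exp(-t/tau))
sigma/E = 836750.0000 / 4.0483e+07 = 0.0207
exp(-t/tau) = exp(-193.4 / 71.2) = 0.0661
epsilon = 0.0207 * (1 - 0.0661)
epsilon = 0.0193


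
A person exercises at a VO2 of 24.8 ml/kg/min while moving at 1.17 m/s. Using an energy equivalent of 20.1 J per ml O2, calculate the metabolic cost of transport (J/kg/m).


Power per kg = VO2 * 20.1 / 60
Power per kg = 24.8 * 20.1 / 60 = 8.3080 W/kg
Cost = power_per_kg / speed
Cost = 8.3080 / 1.17
Cost = 7.1009


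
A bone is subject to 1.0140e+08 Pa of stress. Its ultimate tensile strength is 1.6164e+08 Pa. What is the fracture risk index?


FRI = applied / ultimate
FRI = 1.0140e+08 / 1.6164e+08
FRI = 0.6273


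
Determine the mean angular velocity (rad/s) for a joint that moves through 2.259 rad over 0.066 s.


omega = delta_theta / delta_t
omega = 2.259 / 0.066
omega = 34.2273


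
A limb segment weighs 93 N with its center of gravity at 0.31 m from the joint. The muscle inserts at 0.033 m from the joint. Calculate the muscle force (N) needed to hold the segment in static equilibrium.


F_muscle = W * d_load / d_muscle
F_muscle = 93 * 0.31 / 0.033
Numerator = 28.8300
F_muscle = 873.6364


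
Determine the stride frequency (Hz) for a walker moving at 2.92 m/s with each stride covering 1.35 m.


f = v / stride_length
f = 2.92 / 1.35
f = 2.1630


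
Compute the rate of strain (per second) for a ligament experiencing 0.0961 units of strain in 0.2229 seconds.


strain_rate = delta_strain / delta_t
strain_rate = 0.0961 / 0.2229
strain_rate = 0.4311


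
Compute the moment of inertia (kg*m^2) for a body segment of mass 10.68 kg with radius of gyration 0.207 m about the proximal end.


I = m * k^2
I = 10.68 * 0.207^2
k^2 = 0.0428
I = 0.4576


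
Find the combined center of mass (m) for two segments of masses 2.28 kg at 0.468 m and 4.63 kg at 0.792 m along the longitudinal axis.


COM = (m1*x1 + m2*x2) / (m1 + m2)
COM = (2.28*0.468 + 4.63*0.792) / (2.28 + 4.63)
Numerator = 4.7340
Denominator = 6.9100
COM = 0.6851


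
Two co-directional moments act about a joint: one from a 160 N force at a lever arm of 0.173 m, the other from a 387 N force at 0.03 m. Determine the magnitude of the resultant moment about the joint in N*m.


M = F1 * d1 + F2 * d2
M = 160 * 0.173 + 387 * 0.03
M = 27.6800 + 11.6100
M = 39.2900


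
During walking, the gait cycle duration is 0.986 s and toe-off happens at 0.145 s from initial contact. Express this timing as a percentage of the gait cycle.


pct = (event_time / cycle_time) * 100
pct = (0.145 / 0.986) * 100
ratio = 0.1471
pct = 14.7059


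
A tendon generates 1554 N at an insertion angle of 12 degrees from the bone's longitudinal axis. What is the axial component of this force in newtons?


F_eff = F_tendon * cos(theta)
theta = 12 deg = 0.2094 rad
cos(theta) = 0.9781
F_eff = 1554 * 0.9781
F_eff = 1520.0414


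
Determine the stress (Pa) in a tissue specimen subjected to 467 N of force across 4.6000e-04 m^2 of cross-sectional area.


stress = F / A
stress = 467 / 4.6000e-04
stress = 1.0152e+06


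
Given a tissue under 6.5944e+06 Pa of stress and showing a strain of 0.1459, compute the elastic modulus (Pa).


E = stress / strain
E = 6.5944e+06 / 0.1459
E = 4.5198e+07


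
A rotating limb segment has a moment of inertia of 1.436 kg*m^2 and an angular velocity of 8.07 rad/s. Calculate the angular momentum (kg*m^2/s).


L = I * omega
L = 1.436 * 8.07
L = 11.5885


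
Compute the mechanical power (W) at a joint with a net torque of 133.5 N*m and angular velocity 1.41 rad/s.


P = M * omega
P = 133.5 * 1.41
P = 188.2350


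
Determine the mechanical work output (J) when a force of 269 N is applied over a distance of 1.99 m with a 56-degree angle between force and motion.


W = F * d * cos(theta)
theta = 56 deg = 0.9774 rad
cos(theta) = 0.5592
W = 269 * 1.99 * 0.5592
W = 299.3416


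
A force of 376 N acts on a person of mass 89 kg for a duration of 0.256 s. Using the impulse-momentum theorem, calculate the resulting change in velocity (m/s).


J = F * dt = 376 * 0.256 = 96.2560 N*s
delta_v = J / m
delta_v = 96.2560 / 89
delta_v = 1.0815


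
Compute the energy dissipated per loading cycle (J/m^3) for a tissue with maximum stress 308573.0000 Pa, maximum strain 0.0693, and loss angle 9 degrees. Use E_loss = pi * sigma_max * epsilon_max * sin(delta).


E_loss = pi * sigma_max * epsilon_max * sin(delta)
delta = 9 deg = 0.1571 rad
sin(delta) = 0.1564
E_loss = pi * 308573.0000 * 0.0693 * 0.1564
E_loss = 10509.2923


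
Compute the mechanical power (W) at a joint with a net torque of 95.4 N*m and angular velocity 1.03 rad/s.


P = M * omega
P = 95.4 * 1.03
P = 98.2620


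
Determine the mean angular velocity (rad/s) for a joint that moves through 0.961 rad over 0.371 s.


omega = delta_theta / delta_t
omega = 0.961 / 0.371
omega = 2.5903


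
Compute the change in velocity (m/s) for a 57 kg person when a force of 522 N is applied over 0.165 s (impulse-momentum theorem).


J = F * dt = 522 * 0.165 = 86.1300 N*s
delta_v = J / m
delta_v = 86.1300 / 57
delta_v = 1.5111


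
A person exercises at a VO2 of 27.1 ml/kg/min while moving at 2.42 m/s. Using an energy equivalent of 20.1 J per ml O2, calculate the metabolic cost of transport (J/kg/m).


Power per kg = VO2 * 20.1 / 60
Power per kg = 27.1 * 20.1 / 60 = 9.0785 W/kg
Cost = power_per_kg / speed
Cost = 9.0785 / 2.42
Cost = 3.7514


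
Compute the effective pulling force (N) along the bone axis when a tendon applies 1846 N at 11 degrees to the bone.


F_eff = F_tendon * cos(theta)
theta = 11 deg = 0.1920 rad
cos(theta) = 0.9816
F_eff = 1846 * 0.9816
F_eff = 1812.0838


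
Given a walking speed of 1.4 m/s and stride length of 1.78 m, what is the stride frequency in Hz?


f = v / stride_length
f = 1.4 / 1.78
f = 0.7865


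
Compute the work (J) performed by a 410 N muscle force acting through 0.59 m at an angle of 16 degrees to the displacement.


W = F * d * cos(theta)
theta = 16 deg = 0.2793 rad
cos(theta) = 0.9613
W = 410 * 0.59 * 0.9613
W = 232.5292


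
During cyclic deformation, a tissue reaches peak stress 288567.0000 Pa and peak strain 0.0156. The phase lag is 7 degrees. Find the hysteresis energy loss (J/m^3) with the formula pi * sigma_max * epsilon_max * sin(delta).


E_loss = pi * sigma_max * epsilon_max * sin(delta)
delta = 7 deg = 0.1222 rad
sin(delta) = 0.1219
E_loss = pi * 288567.0000 * 0.0156 * 0.1219
E_loss = 1723.5171


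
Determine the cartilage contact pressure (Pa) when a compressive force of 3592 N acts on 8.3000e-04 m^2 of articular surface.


P = F / A
P = 3592 / 8.3000e-04
P = 4.3277e+06


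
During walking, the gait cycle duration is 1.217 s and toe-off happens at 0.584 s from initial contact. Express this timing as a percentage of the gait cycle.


pct = (event_time / cycle_time) * 100
pct = (0.584 / 1.217) * 100
ratio = 0.4799
pct = 47.9869


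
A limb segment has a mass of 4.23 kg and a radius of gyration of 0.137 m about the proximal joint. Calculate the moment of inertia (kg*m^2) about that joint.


I = m * k^2
I = 4.23 * 0.137^2
k^2 = 0.0188
I = 0.0794


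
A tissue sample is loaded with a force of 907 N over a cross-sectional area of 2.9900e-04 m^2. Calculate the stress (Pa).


stress = F / A
stress = 907 / 2.9900e-04
stress = 3.0334e+06


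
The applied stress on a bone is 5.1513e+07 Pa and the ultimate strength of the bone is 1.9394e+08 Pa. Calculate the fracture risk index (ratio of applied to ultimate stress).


FRI = applied / ultimate
FRI = 5.1513e+07 / 1.9394e+08
FRI = 0.2656


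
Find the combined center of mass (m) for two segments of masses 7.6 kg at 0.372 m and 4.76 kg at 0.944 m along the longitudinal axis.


COM = (m1*x1 + m2*x2) / (m1 + m2)
COM = (7.6*0.372 + 4.76*0.944) / (7.6 + 4.76)
Numerator = 7.3206
Denominator = 12.3600
COM = 0.5923


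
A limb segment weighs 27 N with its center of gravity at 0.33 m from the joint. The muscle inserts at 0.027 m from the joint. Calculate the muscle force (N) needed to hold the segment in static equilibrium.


F_muscle = W * d_load / d_muscle
F_muscle = 27 * 0.33 / 0.027
Numerator = 8.9100
F_muscle = 330.0000


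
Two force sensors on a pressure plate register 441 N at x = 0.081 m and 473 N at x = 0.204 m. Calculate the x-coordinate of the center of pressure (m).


COP_x = (F1*x1 + F2*x2) / (F1 + F2)
COP_x = (441*0.081 + 473*0.204) / (441 + 473)
Numerator = 132.2130
Denominator = 914
COP_x = 0.1447


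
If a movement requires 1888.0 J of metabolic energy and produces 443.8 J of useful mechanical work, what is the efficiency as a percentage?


eta = (W_mech / E_meta) * 100
eta = (443.8 / 1888.0) * 100
ratio = 0.2351
eta = 23.5064


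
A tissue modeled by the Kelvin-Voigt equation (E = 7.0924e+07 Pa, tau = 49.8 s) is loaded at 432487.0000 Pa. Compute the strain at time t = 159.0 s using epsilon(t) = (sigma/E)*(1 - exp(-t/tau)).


epsilon(t) = (sigma/E) * (1 - exp(-t/tau))
sigma/E = 432487.0000 / 7.0924e+07 = 0.0061
exp(-t/tau) = exp(-159.0 / 49.8) = 0.0411
epsilon = 0.0061 * (1 - 0.0411)
epsilon = 0.0058


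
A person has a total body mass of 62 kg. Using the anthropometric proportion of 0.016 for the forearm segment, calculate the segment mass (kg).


m_segment = body_mass * fraction
m_segment = 62 * 0.016
m_segment = 0.9920


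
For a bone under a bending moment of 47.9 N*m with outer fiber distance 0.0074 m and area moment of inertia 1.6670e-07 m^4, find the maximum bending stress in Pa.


sigma = M * c / I
sigma = 47.9 * 0.0074 / 1.6670e-07
M * c = 0.3545
sigma = 2.1263e+06


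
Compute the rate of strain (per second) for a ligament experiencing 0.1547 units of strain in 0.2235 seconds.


strain_rate = delta_strain / delta_t
strain_rate = 0.1547 / 0.2235
strain_rate = 0.6922


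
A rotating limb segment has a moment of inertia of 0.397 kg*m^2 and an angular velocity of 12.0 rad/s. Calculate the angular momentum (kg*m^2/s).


L = I * omega
L = 0.397 * 12.0
L = 4.7640


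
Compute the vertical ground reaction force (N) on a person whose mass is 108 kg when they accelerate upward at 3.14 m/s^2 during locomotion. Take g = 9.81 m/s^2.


GRF = m * (g + a)
GRF = 108 * (9.81 + 3.14)
GRF = 108 * 12.9500
GRF = 1398.6000


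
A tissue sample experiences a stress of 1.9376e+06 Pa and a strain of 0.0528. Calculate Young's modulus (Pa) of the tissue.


E = stress / strain
E = 1.9376e+06 / 0.0528
E = 3.6697e+07


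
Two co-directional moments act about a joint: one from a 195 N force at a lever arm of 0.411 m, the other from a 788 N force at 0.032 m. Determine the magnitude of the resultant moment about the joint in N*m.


M = F1 * d1 + F2 * d2
M = 195 * 0.411 + 788 * 0.032
M = 80.1450 + 25.2160
M = 105.3610


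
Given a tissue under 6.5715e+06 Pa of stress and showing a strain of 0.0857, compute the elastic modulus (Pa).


E = stress / strain
E = 6.5715e+06 / 0.0857
E = 7.6680e+07


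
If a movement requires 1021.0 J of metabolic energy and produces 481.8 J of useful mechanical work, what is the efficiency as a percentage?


eta = (W_mech / E_meta) * 100
eta = (481.8 / 1021.0) * 100
ratio = 0.4719
eta = 47.1890


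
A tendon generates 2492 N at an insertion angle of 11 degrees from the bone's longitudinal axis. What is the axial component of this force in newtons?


F_eff = F_tendon * cos(theta)
theta = 11 deg = 0.1920 rad
cos(theta) = 0.9816
F_eff = 2492 * 0.9816
F_eff = 2446.2149


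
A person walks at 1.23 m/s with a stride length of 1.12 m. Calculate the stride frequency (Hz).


f = v / stride_length
f = 1.23 / 1.12
f = 1.0982


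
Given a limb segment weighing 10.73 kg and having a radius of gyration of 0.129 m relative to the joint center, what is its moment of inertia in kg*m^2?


I = m * k^2
I = 10.73 * 0.129^2
k^2 = 0.0166
I = 0.1786


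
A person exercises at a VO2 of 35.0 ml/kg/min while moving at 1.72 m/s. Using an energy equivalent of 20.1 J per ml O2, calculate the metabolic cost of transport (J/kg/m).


Power per kg = VO2 * 20.1 / 60
Power per kg = 35.0 * 20.1 / 60 = 11.7250 W/kg
Cost = power_per_kg / speed
Cost = 11.7250 / 1.72
Cost = 6.8169


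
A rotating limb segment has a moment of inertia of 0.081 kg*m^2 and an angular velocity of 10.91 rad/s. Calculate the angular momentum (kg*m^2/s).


L = I * omega
L = 0.081 * 10.91
L = 0.8837


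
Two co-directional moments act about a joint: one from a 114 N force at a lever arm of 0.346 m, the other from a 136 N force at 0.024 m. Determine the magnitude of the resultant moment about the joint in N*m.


M = F1 * d1 + F2 * d2
M = 114 * 0.346 + 136 * 0.024
M = 39.4440 + 3.2640
M = 42.7080


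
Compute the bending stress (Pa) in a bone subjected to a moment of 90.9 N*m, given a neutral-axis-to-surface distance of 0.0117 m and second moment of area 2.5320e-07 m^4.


sigma = M * c / I
sigma = 90.9 * 0.0117 / 2.5320e-07
M * c = 1.0635
sigma = 4.2004e+06


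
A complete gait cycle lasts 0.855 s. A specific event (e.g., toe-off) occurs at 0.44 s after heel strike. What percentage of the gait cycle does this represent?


pct = (event_time / cycle_time) * 100
pct = (0.44 / 0.855) * 100
ratio = 0.5146
pct = 51.4620


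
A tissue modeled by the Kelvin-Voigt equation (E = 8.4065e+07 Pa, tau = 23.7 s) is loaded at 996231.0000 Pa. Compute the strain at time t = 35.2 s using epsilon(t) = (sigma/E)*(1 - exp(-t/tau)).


epsilon(t) = (sigma/E) * (1 - exp(-t/tau))
sigma/E = 996231.0000 / 8.4065e+07 = 0.0119
exp(-t/tau) = exp(-35.2 / 23.7) = 0.2264
epsilon = 0.0119 * (1 - 0.2264)
epsilon = 0.0092


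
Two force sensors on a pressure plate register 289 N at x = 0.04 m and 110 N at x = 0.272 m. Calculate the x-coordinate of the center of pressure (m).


COP_x = (F1*x1 + F2*x2) / (F1 + F2)
COP_x = (289*0.04 + 110*0.272) / (289 + 110)
Numerator = 41.4800
Denominator = 399
COP_x = 0.1040


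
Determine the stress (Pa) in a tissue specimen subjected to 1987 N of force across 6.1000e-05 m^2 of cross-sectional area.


stress = F / A
stress = 1987 / 6.1000e-05
stress = 3.2574e+07


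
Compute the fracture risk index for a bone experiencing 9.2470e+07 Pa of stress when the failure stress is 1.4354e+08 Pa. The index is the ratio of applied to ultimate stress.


FRI = applied / ultimate
FRI = 9.2470e+07 / 1.4354e+08
FRI = 0.6442


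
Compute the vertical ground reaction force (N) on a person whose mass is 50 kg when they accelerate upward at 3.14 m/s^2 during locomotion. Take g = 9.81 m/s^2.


GRF = m * (g + a)
GRF = 50 * (9.81 + 3.14)
GRF = 50 * 12.9500
GRF = 647.5000


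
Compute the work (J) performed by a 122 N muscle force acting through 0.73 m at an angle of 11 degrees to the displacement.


W = F * d * cos(theta)
theta = 11 deg = 0.1920 rad
cos(theta) = 0.9816
W = 122 * 0.73 * 0.9816
W = 87.4237


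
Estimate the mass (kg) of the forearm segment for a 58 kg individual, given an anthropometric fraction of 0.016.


m_segment = body_mass * fraction
m_segment = 58 * 0.016
m_segment = 0.9280


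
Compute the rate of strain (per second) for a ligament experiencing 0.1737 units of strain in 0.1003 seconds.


strain_rate = delta_strain / delta_t
strain_rate = 0.1737 / 0.1003
strain_rate = 1.7318


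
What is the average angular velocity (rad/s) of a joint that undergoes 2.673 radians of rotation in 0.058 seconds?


omega = delta_theta / delta_t
omega = 2.673 / 0.058
omega = 46.0862


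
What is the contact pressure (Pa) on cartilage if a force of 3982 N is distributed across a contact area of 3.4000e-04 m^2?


P = F / A
P = 3982 / 3.4000e-04
P = 1.1712e+07


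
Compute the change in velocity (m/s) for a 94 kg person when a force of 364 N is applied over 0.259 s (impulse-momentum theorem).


J = F * dt = 364 * 0.259 = 94.2760 N*s
delta_v = J / m
delta_v = 94.2760 / 94
delta_v = 1.0029


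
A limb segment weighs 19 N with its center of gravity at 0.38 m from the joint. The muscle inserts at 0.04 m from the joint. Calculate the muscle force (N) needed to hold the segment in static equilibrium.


F_muscle = W * d_load / d_muscle
F_muscle = 19 * 0.38 / 0.04
Numerator = 7.2200
F_muscle = 180.5000


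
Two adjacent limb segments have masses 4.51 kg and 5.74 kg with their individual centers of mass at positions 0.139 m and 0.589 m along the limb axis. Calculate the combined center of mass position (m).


COM = (m1*x1 + m2*x2) / (m1 + m2)
COM = (4.51*0.139 + 5.74*0.589) / (4.51 + 5.74)
Numerator = 4.0077
Denominator = 10.2500
COM = 0.3910


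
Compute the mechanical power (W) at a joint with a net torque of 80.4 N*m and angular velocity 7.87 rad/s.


P = M * omega
P = 80.4 * 7.87
P = 632.7480


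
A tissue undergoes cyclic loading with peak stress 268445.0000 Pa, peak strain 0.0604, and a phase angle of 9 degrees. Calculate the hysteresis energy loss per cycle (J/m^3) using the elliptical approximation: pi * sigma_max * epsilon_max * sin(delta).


E_loss = pi * sigma_max * epsilon_max * sin(delta)
delta = 9 deg = 0.1571 rad
sin(delta) = 0.1564
E_loss = pi * 268445.0000 * 0.0604 * 0.1564
E_loss = 7968.4632


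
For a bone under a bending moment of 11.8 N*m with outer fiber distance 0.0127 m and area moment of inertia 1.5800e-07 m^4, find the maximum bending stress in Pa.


sigma = M * c / I
sigma = 11.8 * 0.0127 / 1.5800e-07
M * c = 0.1499
sigma = 948481.0127


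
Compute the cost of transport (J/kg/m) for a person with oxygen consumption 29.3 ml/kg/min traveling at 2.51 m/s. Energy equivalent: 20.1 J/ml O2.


Power per kg = VO2 * 20.1 / 60
Power per kg = 29.3 * 20.1 / 60 = 9.8155 W/kg
Cost = power_per_kg / speed
Cost = 9.8155 / 2.51
Cost = 3.9106


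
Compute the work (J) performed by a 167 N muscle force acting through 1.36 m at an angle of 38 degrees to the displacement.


W = F * d * cos(theta)
theta = 38 deg = 0.6632 rad
cos(theta) = 0.7880
W = 167 * 1.36 * 0.7880
W = 178.9730


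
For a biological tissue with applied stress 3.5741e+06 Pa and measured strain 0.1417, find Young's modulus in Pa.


E = stress / strain
E = 3.5741e+06 / 0.1417
E = 2.5223e+07


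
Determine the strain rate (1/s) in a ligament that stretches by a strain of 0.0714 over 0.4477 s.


strain_rate = delta_strain / delta_t
strain_rate = 0.0714 / 0.4477
strain_rate = 0.1595


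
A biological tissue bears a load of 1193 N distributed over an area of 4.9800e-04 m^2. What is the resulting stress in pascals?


stress = F / A
stress = 1193 / 4.9800e-04
stress = 2.3956e+06


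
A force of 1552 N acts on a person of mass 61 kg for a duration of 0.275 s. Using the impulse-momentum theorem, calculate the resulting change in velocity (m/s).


J = F * dt = 1552 * 0.275 = 426.8000 N*s
delta_v = J / m
delta_v = 426.8000 / 61
delta_v = 6.9967


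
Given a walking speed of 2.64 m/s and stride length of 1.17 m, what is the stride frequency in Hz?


f = v / stride_length
f = 2.64 / 1.17
f = 2.2564


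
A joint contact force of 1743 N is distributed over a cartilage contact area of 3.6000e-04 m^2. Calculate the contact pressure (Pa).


P = F / A
P = 1743 / 3.6000e-04
P = 4.8417e+06


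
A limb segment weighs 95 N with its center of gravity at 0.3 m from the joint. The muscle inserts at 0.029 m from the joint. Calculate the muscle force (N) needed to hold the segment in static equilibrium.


F_muscle = W * d_load / d_muscle
F_muscle = 95 * 0.3 / 0.029
Numerator = 28.5000
F_muscle = 982.7586


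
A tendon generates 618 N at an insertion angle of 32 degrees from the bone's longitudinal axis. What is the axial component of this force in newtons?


F_eff = F_tendon * cos(theta)
theta = 32 deg = 0.5585 rad
cos(theta) = 0.8480
F_eff = 618 * 0.8480
F_eff = 524.0937


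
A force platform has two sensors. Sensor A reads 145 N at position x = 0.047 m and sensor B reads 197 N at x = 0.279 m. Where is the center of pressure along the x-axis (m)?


COP_x = (F1*x1 + F2*x2) / (F1 + F2)
COP_x = (145*0.047 + 197*0.279) / (145 + 197)
Numerator = 61.7780
Denominator = 342
COP_x = 0.1806


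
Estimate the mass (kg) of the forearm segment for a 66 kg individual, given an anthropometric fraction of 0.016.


m_segment = body_mass * fraction
m_segment = 66 * 0.016
m_segment = 1.0560


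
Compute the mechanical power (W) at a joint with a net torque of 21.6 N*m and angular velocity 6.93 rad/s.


P = M * omega
P = 21.6 * 6.93
P = 149.6880


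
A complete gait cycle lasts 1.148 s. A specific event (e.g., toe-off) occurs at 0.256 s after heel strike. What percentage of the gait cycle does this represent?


pct = (event_time / cycle_time) * 100
pct = (0.256 / 1.148) * 100
ratio = 0.2230
pct = 22.2997


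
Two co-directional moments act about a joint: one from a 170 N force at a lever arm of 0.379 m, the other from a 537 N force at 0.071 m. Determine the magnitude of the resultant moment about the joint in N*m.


M = F1 * d1 + F2 * d2
M = 170 * 0.379 + 537 * 0.071
M = 64.4300 + 38.1270
M = 102.5570


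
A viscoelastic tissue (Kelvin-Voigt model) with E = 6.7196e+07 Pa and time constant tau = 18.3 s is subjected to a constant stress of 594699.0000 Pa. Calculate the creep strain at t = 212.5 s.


epsilon(t) = (sigma/E) * (1 - exp(-t/tau))
sigma/E = 594699.0000 / 6.7196e+07 = 0.0089
exp(-t/tau) = exp(-212.5 / 18.3) = 9.0566e-06
epsilon = 0.0089 * (1 - 9.0566e-06)
epsilon = 0.0089


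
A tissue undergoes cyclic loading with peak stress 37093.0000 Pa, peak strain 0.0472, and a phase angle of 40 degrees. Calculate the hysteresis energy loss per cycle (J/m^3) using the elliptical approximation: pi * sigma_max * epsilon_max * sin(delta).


E_loss = pi * sigma_max * epsilon_max * sin(delta)
delta = 40 deg = 0.6981 rad
sin(delta) = 0.6428
E_loss = pi * 37093.0000 * 0.0472 * 0.6428
E_loss = 3535.5040


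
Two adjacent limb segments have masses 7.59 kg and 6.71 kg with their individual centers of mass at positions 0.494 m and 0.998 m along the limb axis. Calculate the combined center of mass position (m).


COM = (m1*x1 + m2*x2) / (m1 + m2)
COM = (7.59*0.494 + 6.71*0.998) / (7.59 + 6.71)
Numerator = 10.4460
Denominator = 14.3000
COM = 0.7305


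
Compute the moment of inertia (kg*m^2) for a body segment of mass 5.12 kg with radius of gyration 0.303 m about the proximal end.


I = m * k^2
I = 5.12 * 0.303^2
k^2 = 0.0918
I = 0.4701


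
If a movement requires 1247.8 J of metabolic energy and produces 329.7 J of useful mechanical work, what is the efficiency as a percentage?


eta = (W_mech / E_meta) * 100
eta = (329.7 / 1247.8) * 100
ratio = 0.2642
eta = 26.4225


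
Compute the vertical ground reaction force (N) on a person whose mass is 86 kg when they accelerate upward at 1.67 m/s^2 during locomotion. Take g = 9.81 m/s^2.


GRF = m * (g + a)
GRF = 86 * (9.81 + 1.67)
GRF = 86 * 11.4800
GRF = 987.2800


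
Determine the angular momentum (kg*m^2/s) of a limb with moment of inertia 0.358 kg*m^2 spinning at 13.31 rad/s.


L = I * omega
L = 0.358 * 13.31
L = 4.7650


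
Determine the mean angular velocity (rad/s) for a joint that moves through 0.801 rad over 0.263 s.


omega = delta_theta / delta_t
omega = 0.801 / 0.263
omega = 3.0456


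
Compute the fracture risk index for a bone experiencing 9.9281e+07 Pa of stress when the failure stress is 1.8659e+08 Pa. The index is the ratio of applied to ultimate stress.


FRI = applied / ultimate
FRI = 9.9281e+07 / 1.8659e+08
FRI = 0.5321


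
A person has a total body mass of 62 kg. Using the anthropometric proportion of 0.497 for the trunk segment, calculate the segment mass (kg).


m_segment = body_mass * fraction
m_segment = 62 * 0.497
m_segment = 30.8140


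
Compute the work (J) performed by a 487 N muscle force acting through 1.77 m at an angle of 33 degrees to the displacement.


W = F * d * cos(theta)
theta = 33 deg = 0.5760 rad
cos(theta) = 0.8387
W = 487 * 1.77 * 0.8387
W = 722.9256


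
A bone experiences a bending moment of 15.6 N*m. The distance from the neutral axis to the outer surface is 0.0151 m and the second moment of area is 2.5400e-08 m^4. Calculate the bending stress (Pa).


sigma = M * c / I
sigma = 15.6 * 0.0151 / 2.5400e-08
M * c = 0.2356
sigma = 9.2740e+06


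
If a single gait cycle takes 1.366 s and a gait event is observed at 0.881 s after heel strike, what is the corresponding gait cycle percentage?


pct = (event_time / cycle_time) * 100
pct = (0.881 / 1.366) * 100
ratio = 0.6449
pct = 64.4949


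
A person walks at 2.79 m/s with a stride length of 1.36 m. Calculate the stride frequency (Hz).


f = v / stride_length
f = 2.79 / 1.36
f = 2.0515


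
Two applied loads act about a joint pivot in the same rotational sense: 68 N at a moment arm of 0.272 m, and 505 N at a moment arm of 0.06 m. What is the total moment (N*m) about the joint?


M = F1 * d1 + F2 * d2
M = 68 * 0.272 + 505 * 0.06
M = 18.4960 + 30.3000
M = 48.7960


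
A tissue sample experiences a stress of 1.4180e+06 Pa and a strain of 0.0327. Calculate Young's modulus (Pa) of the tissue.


E = stress / strain
E = 1.4180e+06 / 0.0327
E = 4.3364e+07


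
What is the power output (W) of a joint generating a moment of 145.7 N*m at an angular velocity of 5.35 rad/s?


P = M * omega
P = 145.7 * 5.35
P = 779.4950


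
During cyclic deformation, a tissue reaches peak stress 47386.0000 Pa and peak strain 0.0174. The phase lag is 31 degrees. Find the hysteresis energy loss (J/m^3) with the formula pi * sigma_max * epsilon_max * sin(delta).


E_loss = pi * sigma_max * epsilon_max * sin(delta)
delta = 31 deg = 0.5411 rad
sin(delta) = 0.5150
E_loss = pi * 47386.0000 * 0.0174 * 0.5150
E_loss = 1334.1004


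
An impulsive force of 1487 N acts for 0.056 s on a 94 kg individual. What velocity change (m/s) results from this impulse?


J = F * dt = 1487 * 0.056 = 83.2720 N*s
delta_v = J / m
delta_v = 83.2720 / 94
delta_v = 0.8859


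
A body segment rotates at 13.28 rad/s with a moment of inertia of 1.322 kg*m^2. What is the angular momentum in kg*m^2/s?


L = I * omega
L = 1.322 * 13.28
L = 17.5562


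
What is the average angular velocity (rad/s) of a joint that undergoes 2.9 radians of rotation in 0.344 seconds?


omega = delta_theta / delta_t
omega = 2.9 / 0.344
omega = 8.4302


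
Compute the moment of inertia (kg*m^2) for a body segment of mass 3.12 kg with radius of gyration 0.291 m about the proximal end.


I = m * k^2
I = 3.12 * 0.291^2
k^2 = 0.0847
I = 0.2642


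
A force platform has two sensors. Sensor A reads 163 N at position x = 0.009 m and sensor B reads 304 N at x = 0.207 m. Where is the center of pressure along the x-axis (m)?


COP_x = (F1*x1 + F2*x2) / (F1 + F2)
COP_x = (163*0.009 + 304*0.207) / (163 + 304)
Numerator = 64.3950
Denominator = 467
COP_x = 0.1379


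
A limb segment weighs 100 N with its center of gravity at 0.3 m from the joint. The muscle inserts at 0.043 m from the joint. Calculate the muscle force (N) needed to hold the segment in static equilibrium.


F_muscle = W * d_load / d_muscle
F_muscle = 100 * 0.3 / 0.043
Numerator = 30.0000
F_muscle = 697.6744


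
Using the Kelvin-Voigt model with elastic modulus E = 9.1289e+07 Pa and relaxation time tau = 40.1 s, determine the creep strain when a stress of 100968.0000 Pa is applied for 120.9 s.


epsilon(t) = (sigma/E) * (1 - exp(-t/tau))
sigma/E = 100968.0000 / 9.1289e+07 = 0.0011
exp(-t/tau) = exp(-120.9 / 40.1) = 0.0490
epsilon = 0.0011 * (1 - 0.0490)
epsilon = 0.0011


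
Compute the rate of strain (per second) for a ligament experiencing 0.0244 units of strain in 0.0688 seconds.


strain_rate = delta_strain / delta_t
strain_rate = 0.0244 / 0.0688
strain_rate = 0.3547


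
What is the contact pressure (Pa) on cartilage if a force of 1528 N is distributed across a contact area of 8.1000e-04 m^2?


P = F / A
P = 1528 / 8.1000e-04
P = 1.8864e+06


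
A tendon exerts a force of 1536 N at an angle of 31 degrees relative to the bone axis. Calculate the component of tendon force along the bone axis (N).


F_eff = F_tendon * cos(theta)
theta = 31 deg = 0.5411 rad
cos(theta) = 0.8572
F_eff = 1536 * 0.8572
F_eff = 1316.6090


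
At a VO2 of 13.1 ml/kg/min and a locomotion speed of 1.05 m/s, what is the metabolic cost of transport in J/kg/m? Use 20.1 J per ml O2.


Power per kg = VO2 * 20.1 / 60
Power per kg = 13.1 * 20.1 / 60 = 4.3885 W/kg
Cost = power_per_kg / speed
Cost = 4.3885 / 1.05
Cost = 4.1795


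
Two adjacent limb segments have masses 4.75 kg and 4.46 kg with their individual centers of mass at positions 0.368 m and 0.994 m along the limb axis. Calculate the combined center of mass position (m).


COM = (m1*x1 + m2*x2) / (m1 + m2)
COM = (4.75*0.368 + 4.46*0.994) / (4.75 + 4.46)
Numerator = 6.1812
Denominator = 9.2100
COM = 0.6711


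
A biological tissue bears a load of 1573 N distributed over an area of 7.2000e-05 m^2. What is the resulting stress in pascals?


stress = F / A
stress = 1573 / 7.2000e-05
stress = 2.1847e+07


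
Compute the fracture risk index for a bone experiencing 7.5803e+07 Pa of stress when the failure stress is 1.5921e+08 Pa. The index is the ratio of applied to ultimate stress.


FRI = applied / ultimate
FRI = 7.5803e+07 / 1.5921e+08
FRI = 0.4761


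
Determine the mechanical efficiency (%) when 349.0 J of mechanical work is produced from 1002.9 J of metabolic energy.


eta = (W_mech / E_meta) * 100
eta = (349.0 / 1002.9) * 100
ratio = 0.3480
eta = 34.7991


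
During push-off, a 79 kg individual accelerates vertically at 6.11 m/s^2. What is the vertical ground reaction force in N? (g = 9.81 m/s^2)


GRF = m * (g + a)
GRF = 79 * (9.81 + 6.11)
GRF = 79 * 15.9200
GRF = 1257.6800


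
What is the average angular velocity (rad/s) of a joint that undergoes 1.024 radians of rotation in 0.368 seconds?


omega = delta_theta / delta_t
omega = 1.024 / 0.368
omega = 2.7826


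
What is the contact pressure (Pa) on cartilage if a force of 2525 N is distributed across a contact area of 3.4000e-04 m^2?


P = F / A
P = 2525 / 3.4000e-04
P = 7.4265e+06


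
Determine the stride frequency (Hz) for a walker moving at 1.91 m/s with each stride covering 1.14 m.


f = v / stride_length
f = 1.91 / 1.14
f = 1.6754


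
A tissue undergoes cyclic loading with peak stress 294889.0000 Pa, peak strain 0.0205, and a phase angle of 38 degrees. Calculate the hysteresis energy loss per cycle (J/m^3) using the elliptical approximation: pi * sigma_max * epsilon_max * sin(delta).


E_loss = pi * sigma_max * epsilon_max * sin(delta)
delta = 38 deg = 0.6632 rad
sin(delta) = 0.6157
E_loss = pi * 294889.0000 * 0.0205 * 0.6157
E_loss = 11692.4167


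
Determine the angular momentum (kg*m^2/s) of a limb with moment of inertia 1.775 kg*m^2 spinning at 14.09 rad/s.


L = I * omega
L = 1.775 * 14.09
L = 25.0097


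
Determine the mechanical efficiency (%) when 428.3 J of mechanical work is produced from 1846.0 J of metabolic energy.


eta = (W_mech / E_meta) * 100
eta = (428.3 / 1846.0) * 100
ratio = 0.2320
eta = 23.2015


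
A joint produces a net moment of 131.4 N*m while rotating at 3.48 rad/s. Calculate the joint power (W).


P = M * omega
P = 131.4 * 3.48
P = 457.2720


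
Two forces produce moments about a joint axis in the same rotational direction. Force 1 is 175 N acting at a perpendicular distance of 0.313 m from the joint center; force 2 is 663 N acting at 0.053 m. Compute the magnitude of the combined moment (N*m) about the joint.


M = F1 * d1 + F2 * d2
M = 175 * 0.313 + 663 * 0.053
M = 54.7750 + 35.1390
M = 89.9140


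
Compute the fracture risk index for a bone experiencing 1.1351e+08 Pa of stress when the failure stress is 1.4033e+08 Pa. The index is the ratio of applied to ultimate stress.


FRI = applied / ultimate
FRI = 1.1351e+08 / 1.4033e+08
FRI = 0.8089


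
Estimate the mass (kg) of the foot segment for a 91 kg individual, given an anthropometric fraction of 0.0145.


m_segment = body_mass * fraction
m_segment = 91 * 0.0145
m_segment = 1.3195


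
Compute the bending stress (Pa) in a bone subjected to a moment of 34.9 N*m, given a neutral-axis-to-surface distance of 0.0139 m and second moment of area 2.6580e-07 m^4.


sigma = M * c / I
sigma = 34.9 * 0.0139 / 2.6580e-07
M * c = 0.4851
sigma = 1.8251e+06


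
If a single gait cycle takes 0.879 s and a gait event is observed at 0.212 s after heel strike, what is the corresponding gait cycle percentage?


pct = (event_time / cycle_time) * 100
pct = (0.212 / 0.879) * 100
ratio = 0.2412
pct = 24.1183


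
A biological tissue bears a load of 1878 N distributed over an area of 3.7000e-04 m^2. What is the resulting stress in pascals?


stress = F / A
stress = 1878 / 3.7000e-04
stress = 5.0757e+06


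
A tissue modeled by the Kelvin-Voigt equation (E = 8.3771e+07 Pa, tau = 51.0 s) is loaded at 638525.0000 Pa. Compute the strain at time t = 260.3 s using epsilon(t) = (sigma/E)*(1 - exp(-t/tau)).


epsilon(t) = (sigma/E) * (1 - exp(-t/tau))
sigma/E = 638525.0000 / 8.3771e+07 = 0.0076
exp(-t/tau) = exp(-260.3 / 51.0) = 0.0061
epsilon = 0.0076 * (1 - 0.0061)
epsilon = 0.0076


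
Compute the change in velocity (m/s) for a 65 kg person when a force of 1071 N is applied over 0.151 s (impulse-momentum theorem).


J = F * dt = 1071 * 0.151 = 161.7210 N*s
delta_v = J / m
delta_v = 161.7210 / 65
delta_v = 2.4880


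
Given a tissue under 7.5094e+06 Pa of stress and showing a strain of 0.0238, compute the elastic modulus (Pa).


E = stress / strain
E = 7.5094e+06 / 0.0238
E = 3.1552e+08


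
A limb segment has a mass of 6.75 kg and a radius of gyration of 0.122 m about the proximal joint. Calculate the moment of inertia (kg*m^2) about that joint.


I = m * k^2
I = 6.75 * 0.122^2
k^2 = 0.0149
I = 0.1005


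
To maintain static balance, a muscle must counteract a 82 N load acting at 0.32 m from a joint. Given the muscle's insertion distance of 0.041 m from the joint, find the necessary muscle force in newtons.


F_muscle = W * d_load / d_muscle
F_muscle = 82 * 0.32 / 0.041
Numerator = 26.2400
F_muscle = 640.0000


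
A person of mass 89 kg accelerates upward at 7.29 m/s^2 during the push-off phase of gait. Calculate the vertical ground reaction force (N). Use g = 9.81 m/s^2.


GRF = m * (g + a)
GRF = 89 * (9.81 + 7.29)
GRF = 89 * 17.1000
GRF = 1521.9000


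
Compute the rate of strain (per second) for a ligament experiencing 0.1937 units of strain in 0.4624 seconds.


strain_rate = delta_strain / delta_t
strain_rate = 0.1937 / 0.4624
strain_rate = 0.4189


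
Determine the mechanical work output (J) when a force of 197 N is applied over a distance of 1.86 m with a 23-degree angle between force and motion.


W = F * d * cos(theta)
theta = 23 deg = 0.4014 rad
cos(theta) = 0.9205
W = 197 * 1.86 * 0.9205
W = 337.2914


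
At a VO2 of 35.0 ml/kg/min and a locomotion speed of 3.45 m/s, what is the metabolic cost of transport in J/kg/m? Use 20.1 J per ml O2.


Power per kg = VO2 * 20.1 / 60
Power per kg = 35.0 * 20.1 / 60 = 11.7250 W/kg
Cost = power_per_kg / speed
Cost = 11.7250 / 3.45
Cost = 3.3986


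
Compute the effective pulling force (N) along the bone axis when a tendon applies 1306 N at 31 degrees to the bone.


F_eff = F_tendon * cos(theta)
theta = 31 deg = 0.5411 rad
cos(theta) = 0.8572
F_eff = 1306 * 0.8572
F_eff = 1119.4605


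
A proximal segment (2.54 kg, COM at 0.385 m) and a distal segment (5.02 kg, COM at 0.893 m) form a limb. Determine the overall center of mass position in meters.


COM = (m1*x1 + m2*x2) / (m1 + m2)
COM = (2.54*0.385 + 5.02*0.893) / (2.54 + 5.02)
Numerator = 5.4608
Denominator = 7.5600
COM = 0.7223


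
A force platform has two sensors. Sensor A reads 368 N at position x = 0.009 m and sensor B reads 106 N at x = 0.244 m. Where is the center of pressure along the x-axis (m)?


COP_x = (F1*x1 + F2*x2) / (F1 + F2)
COP_x = (368*0.009 + 106*0.244) / (368 + 106)
Numerator = 29.1760
Denominator = 474
COP_x = 0.0616


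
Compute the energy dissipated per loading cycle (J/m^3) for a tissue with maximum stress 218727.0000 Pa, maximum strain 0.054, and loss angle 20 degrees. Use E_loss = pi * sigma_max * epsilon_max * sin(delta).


E_loss = pi * sigma_max * epsilon_max * sin(delta)
delta = 20 deg = 0.3491 rad
sin(delta) = 0.3420
E_loss = pi * 218727.0000 * 0.054 * 0.3420
E_loss = 12691.0546


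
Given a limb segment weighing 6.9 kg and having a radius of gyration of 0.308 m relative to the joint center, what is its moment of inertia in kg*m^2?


I = m * k^2
I = 6.9 * 0.308^2
k^2 = 0.0949
I = 0.6546


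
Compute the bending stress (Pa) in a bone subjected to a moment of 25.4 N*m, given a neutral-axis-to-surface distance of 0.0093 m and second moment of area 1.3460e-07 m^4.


sigma = M * c / I
sigma = 25.4 * 0.0093 / 1.3460e-07
M * c = 0.2362
sigma = 1.7550e+06


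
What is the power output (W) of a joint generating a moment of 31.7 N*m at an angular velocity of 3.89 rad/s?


P = M * omega
P = 31.7 * 3.89
P = 123.3130


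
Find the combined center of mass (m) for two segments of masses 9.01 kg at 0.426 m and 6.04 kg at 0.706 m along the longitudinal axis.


COM = (m1*x1 + m2*x2) / (m1 + m2)
COM = (9.01*0.426 + 6.04*0.706) / (9.01 + 6.04)
Numerator = 8.1025
Denominator = 15.0500
COM = 0.5384


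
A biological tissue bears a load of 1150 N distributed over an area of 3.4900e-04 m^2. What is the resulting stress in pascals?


stress = F / A
stress = 1150 / 3.4900e-04
stress = 3.2951e+06


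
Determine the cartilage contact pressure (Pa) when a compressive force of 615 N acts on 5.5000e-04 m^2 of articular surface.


P = F / A
P = 615 / 5.5000e-04
P = 1.1182e+06


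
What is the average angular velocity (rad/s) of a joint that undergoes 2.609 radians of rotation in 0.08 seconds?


omega = delta_theta / delta_t
omega = 2.609 / 0.08
omega = 32.6125


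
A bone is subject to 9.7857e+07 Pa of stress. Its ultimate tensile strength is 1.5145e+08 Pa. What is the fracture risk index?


FRI = applied / ultimate
FRI = 9.7857e+07 / 1.5145e+08
FRI = 0.6461


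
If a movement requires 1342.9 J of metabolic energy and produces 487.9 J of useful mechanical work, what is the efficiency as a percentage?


eta = (W_mech / E_meta) * 100
eta = (487.9 / 1342.9) * 100
ratio = 0.3633
eta = 36.3318
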